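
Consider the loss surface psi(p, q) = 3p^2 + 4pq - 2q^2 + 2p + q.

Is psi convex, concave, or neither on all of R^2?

psi is quadratic, so its Hessian is the constant matrix H = [[6, 4], [4, -4]].
det(H) = -40, tr(H) = 2.
det(H) < 0, so H is indefinite: neither convex nor concave.

neither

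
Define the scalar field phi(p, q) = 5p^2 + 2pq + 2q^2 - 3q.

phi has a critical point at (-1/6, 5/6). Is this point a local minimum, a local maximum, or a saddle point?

The Hessian of phi is constant: H = [[10, 2], [2, 4]].
det(H) = 10·4 − 2² = 36.
det(H) > 0 and tr(H) = 14 > 0, so H is positive definite and the point is a local minimum.

local minimum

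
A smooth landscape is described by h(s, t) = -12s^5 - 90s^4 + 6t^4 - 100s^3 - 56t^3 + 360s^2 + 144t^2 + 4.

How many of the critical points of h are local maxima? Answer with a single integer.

2

h separates as a function of s plus a function of t, so ∇h=0 decouples.
∂h/∂s = -60s(s - 1)(s + 3)(s + 4) = 0 at s ∈ {-4, -3, 0, 1}; ∂h/∂t = 24t(t - 4)(t - 3) = 0 at t ∈ {0, 3, 4}.
The Hessian is diagonal: diag(h_ss, h_tt). Second derivatives: h_ss(-4)=1200, h_ss(-3)=-720, h_ss(0)=720, h_ss(1)=-1200; h_tt(0)=288, h_tt(3)=-72, h_tt(4)=96.
Local maxima occur where both diagonal entries negative: (-3, 3), (1, 3). Count: 2.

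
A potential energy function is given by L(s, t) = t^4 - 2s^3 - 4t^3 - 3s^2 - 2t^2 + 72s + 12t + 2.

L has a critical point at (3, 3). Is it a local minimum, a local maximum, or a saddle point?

saddle point

The mixed partial ∂²L/∂s∂t is 0, so the Hessian at any point is diag(L_ss, L_tt) = diag(-6(2s + 1), 4(3t^2 - 6t - 1)).
At (3, 3): H = diag(-42, 32).
The eigenvalues have opposite signs, so H is indefinite: a saddle point.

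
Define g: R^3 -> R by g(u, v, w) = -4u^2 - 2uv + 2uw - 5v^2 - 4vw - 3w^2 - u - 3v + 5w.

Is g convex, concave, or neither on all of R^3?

concave

g is quadratic, so its Hessian is the constant matrix H = [[-8, -2, 2], [-2, -10, -4], [2, -4, -6]].
Leading principal minors: -8, 76, -256.
Signs alternate −, +, − ⇒ H ≺ 0 ⇒ concave.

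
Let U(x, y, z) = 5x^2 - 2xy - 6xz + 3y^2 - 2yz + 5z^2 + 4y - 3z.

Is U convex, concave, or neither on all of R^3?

convex

U is quadratic, so its Hessian is the constant matrix H = [[10, -2, -6], [-2, 6, -2], [-6, -2, 10]].
Leading principal minors: 10, 56, 256.
All positive ⇒ H ≻ 0 ⇒ convex.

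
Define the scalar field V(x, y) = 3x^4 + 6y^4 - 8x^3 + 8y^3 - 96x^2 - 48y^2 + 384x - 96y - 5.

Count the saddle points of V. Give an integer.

V separates as a function of x plus a function of y, so ∇V=0 decouples.
∂V/∂x = 12(x - 4)(x - 2)(x + 4) = 0 at x ∈ {-4, 2, 4}; ∂V/∂y = 24(y - 2)(y + 1)(y + 2) = 0 at y ∈ {-2, -1, 2}.
The Hessian is diagonal: diag(V_xx, V_yy). Second derivatives: V_xx(-4)=576, V_xx(2)=-144, V_xx(4)=192; V_yy(-2)=96, V_yy(-1)=-72, V_yy(2)=288.
Saddle points occur where the two diagonal entries have opposite signs: (-4, -1), (2, -2), (2, 2), (4, -1). Count: 4.

4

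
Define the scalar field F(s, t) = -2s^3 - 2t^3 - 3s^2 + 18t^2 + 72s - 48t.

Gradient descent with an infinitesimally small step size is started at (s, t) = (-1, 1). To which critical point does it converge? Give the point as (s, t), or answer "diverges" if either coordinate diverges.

F is separable, so gradient descent decouples: s follows -∂F/∂s, t follows -∂F/∂t.
∂F/∂s = -6(s - 3)(s + 4); at s=-1 this is 72, so s decreases.
∂F/∂t = -6(t - 4)(t - 2); at t=1 this is -18, so t increases.
s converges to its nearest critical value -4 (a local min of the s-part); t converges to 2. The iterate converges to (-4, 2).

(-4, 2)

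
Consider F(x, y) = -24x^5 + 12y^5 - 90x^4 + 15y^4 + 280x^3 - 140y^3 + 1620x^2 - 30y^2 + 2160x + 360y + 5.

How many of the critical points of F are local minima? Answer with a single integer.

F separates as a function of x plus a function of y, so ∇F=0 decouples.
∂F/∂x = -120(x - 3)(x + 1)(x + 2)(x + 3) = 0 at x ∈ {-3, -2, -1, 3}; ∂F/∂y = 60(y - 2)(y - 1)(y + 1)(y + 3) = 0 at y ∈ {-3, -1, 1, 2}.
The Hessian is diagonal: diag(F_xx, F_yy). Second derivatives: F_xx(-3)=1440, F_xx(-2)=-600, F_xx(-1)=960, F_xx(3)=-14400; F_yy(-3)=-2400, F_yy(-1)=720, F_yy(1)=-480, F_yy(2)=900.
Local minima occur where both diagonal entries positive: (-3, -1), (-3, 2), (-1, -1), (-1, 2). Count: 4.

4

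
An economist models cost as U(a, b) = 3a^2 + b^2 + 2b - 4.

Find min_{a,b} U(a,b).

U(a,b) separates as P(a) + Q(b) − 4, so its minimum is min P + min Q − 4.
P'(a) = 6a vanishes at a ∈ {0}; Q'(b) = 2b + 2 vanishes at b ∈ {-1}.
Local minima of P (where P''>0): P(0)=0. Local minima of Q: Q(-1)=-1.
So the global minimum of U is P(0) + Q(-1) − 4 = 0 − 1 − 4 = -5, attained at (0, -1).

-5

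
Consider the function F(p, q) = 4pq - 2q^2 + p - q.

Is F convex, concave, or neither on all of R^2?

neither

F is quadratic, so its Hessian is the constant matrix H = [[0, 4], [4, -4]].
det(H) = -16, tr(H) = -4.
det(H) < 0, so H is indefinite: neither convex nor concave.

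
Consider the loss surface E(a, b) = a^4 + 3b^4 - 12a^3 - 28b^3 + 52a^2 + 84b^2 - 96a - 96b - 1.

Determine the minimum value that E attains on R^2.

-129

E(a,b) separates as P(a) + Q(b) − 1, so its minimum is min P + min Q − 1.
P'(a) = 4(a - 4)(a - 3)(a - 2) vanishes at a ∈ {2, 3, 4}; Q'(b) = 12(b - 4)(b - 2)(b - 1) vanishes at b ∈ {1, 2, 4}.
Local minima of P (where P''>0): P(2)=-64, P(4)=-64. Local minima of Q: Q(1)=-37, Q(4)=-64.
So the global minimum of E is P(2) + Q(4) − 1 = -64 − 64 − 1 = -129, attained at (2, 4).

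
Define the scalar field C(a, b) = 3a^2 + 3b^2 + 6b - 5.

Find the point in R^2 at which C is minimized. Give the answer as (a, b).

(0, -1)

C(a,b) separates as P(a) + Q(b) − 5, so its minimum is min P + min Q − 5.
P'(a) = 6a vanishes at a ∈ {0}; Q'(b) = 6b + 6 vanishes at b ∈ {-1}.
Local minima of P (where P''>0): P(0)=0. Local minima of Q: Q(-1)=-3.
So the global minimum of C is P(0) + Q(-1) − 5 = 0 − 3 − 5 = -8, attained at (0, -1).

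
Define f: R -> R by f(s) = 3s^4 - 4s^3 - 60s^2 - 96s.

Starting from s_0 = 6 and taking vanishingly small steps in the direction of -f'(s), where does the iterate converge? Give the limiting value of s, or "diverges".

4

f'(s) = 12(s - 4)(s + 1)(s + 2), so f'(6) = 1344.
Gradient descent moves in the -f' direction, i.e. s is decreasing.
The nearest critical point in that direction is s = 4, where f'' = 360 > 0 (a local minimum). The iterate converges there.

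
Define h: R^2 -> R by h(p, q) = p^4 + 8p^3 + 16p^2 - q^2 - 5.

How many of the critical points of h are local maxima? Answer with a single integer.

1

h separates as a function of p plus a function of q, so ∇h=0 decouples.
∂h/∂p = 4p(p + 2)(p + 4) = 0 at p ∈ {-4, -2, 0}; ∂h/∂q = -2q = 0 at q ∈ {0}.
The Hessian is diagonal: diag(h_pp, h_qq). Second derivatives: h_pp(-4)=32, h_pp(-2)=-16, h_pp(0)=32; h_qq(0)=-2.
Local maxima occur where both diagonal entries negative: (-2, 0). Count: 1.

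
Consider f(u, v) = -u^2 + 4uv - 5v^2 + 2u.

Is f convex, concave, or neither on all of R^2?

concave

f is quadratic, so its Hessian is the constant matrix H = [[-2, 4], [4, -10]].
det(H) = 4, tr(H) = -12.
det(H) > 0 and tr(H) < 0, so H is negative definite everywhere: concave.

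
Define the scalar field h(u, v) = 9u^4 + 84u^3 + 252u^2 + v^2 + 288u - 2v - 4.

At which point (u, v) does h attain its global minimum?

(-4, 1)

h(u,v) separates as P(u) + Q(v) − 4, so its minimum is min P + min Q − 4.
P'(u) = 36(u + 1)(u + 2)(u + 4) vanishes at u ∈ {-4, -2, -1}; Q'(v) = 2v - 2 vanishes at v ∈ {1}.
Local minima of P (where P''>0): P(-4)=-192, P(-1)=-111. Local minima of Q: Q(1)=-1.
So the global minimum of h is P(-4) + Q(1) − 4 = -192 − 1 − 4 = -197, attained at (-4, 1).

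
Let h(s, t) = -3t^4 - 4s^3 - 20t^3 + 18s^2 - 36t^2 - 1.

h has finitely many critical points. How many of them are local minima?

1

h separates as a function of s plus a function of t, so ∇h=0 decouples.
∂h/∂s = -12s(s - 3) = 0 at s ∈ {0, 3}; ∂h/∂t = -12t(t + 2)(t + 3) = 0 at t ∈ {-3, -2, 0}.
The Hessian is diagonal: diag(h_ss, h_tt). Second derivatives: h_ss(0)=36, h_ss(3)=-36; h_tt(-3)=-36, h_tt(-2)=24, h_tt(0)=-72.
Local minima occur where both diagonal entries positive: (0, -2). Count: 1.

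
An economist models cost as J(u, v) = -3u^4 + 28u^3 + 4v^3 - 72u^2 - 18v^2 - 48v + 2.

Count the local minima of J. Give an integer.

1

J separates as a function of u plus a function of v, so ∇J=0 decouples.
∂J/∂u = -12u(u - 4)(u - 3) = 0 at u ∈ {0, 3, 4}; ∂J/∂v = 12(v - 4)(v + 1) = 0 at v ∈ {-1, 4}.
The Hessian is diagonal: diag(J_uu, J_vv). Second derivatives: J_uu(0)=-144, J_uu(3)=36, J_uu(4)=-48; J_vv(-1)=-60, J_vv(4)=60.
Local minima occur where both diagonal entries positive: (3, 4). Count: 1.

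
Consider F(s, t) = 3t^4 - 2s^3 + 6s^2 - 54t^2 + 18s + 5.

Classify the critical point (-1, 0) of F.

saddle point

The mixed partial ∂²F/∂s∂t is 0, so the Hessian at any point is diag(F_ss, F_tt) = diag(12(-s + 1), 36(t^2 - 3)).
At (-1, 0): H = diag(24, -108).
The eigenvalues have opposite signs, so H is indefinite: a saddle point.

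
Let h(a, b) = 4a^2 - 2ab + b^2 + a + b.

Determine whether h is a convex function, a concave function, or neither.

convex

h is quadratic, so its Hessian is the constant matrix H = [[8, -2], [-2, 2]].
det(H) = 12, tr(H) = 10.
det(H) > 0 and tr(H) > 0, so H is positive definite everywhere: convex.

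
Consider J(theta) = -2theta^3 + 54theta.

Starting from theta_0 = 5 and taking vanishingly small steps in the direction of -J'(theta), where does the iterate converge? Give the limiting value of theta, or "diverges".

diverges

J'(theta) = -6(theta - 3)(theta + 3), so J'(5) = -96.
Gradient descent moves in the -J' direction, i.e. theta is increasing.
There is no critical point above theta=5, and J' keeps the same sign, so the iterate runs off to +∞.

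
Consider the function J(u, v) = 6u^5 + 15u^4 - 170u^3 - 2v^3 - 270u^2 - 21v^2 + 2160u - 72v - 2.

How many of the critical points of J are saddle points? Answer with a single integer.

4

J separates as a function of u plus a function of v, so ∇J=0 decouples.
∂J/∂u = 30(u - 3)(u - 2)(u + 3)(u + 4) = 0 at u ∈ {-4, -3, 2, 3}; ∂J/∂v = -6(v + 3)(v + 4) = 0 at v ∈ {-4, -3}.
The Hessian is diagonal: diag(J_uu, J_vv). Second derivatives: J_uu(-4)=-1260, J_uu(-3)=900, J_uu(2)=-900, J_uu(3)=1260; J_vv(-4)=6, J_vv(-3)=-6.
Saddle points occur where the two diagonal entries have opposite signs: (-4, -4), (-3, -3), (2, -4), (3, -3). Count: 4.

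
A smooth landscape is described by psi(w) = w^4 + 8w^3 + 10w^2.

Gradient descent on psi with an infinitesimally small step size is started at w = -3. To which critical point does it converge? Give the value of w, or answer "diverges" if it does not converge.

psi'(w) = 4w(w + 1)(w + 5), so psi'(-3) = 48.
Gradient descent moves in the -psi' direction, i.e. w is decreasing.
The nearest critical point in that direction is w = -5, where psi'' = 80 > 0 (a local minimum). The iterate converges there.

-5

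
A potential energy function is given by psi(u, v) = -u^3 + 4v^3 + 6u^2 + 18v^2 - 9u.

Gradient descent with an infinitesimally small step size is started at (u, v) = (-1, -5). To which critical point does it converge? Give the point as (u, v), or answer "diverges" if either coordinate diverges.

psi is separable, so gradient descent decouples: u follows -∂psi/∂u, v follows -∂psi/∂v.
∂psi/∂u = -3(u - 3)(u - 1); at u=-1 this is -24, so u increases.
∂psi/∂v = 12v(v + 3); at v=-5 this is 120, so v decreases.
The v-coordinate has no critical point in that direction and runs off to infinity.

diverges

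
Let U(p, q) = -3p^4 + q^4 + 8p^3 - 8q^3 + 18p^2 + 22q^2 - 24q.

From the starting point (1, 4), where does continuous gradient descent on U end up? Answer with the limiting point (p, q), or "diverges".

(0, 3)

U is separable, so gradient descent decouples: p follows -∂U/∂p, q follows -∂U/∂q.
∂U/∂p = -12p(p - 3)(p + 1); at p=1 this is 48, so p decreases.
∂U/∂q = 4(q - 3)(q - 2)(q - 1); at q=4 this is 24, so q decreases.
p converges to its nearest critical value 0 (a local min of the p-part); q converges to 3. The iterate converges to (0, 3).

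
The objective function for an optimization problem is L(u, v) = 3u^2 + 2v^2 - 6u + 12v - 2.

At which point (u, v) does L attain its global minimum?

L(u,v) separates as P(u) + Q(v) − 2, so its minimum is min P + min Q − 2.
P'(u) = 6u - 6 vanishes at u ∈ {1}; Q'(v) = 4v + 12 vanishes at v ∈ {-3}.
Local minima of P (where P''>0): P(1)=-3. Local minima of Q: Q(-3)=-18.
So the global minimum of L is P(1) + Q(-3) − 2 = -3 − 18 − 2 = -23, attained at (1, -3).

(1, -3)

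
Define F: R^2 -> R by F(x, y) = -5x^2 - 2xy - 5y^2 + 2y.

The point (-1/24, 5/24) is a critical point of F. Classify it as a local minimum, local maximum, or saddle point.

The Hessian of F is constant: H = [[-10, -2], [-2, -10]].
det(H) = (-10)·(-10) − (-2)² = 96.
det(H) > 0 and tr(H) = -20 < 0, so H is negative definite and the point is a local maximum.

local maximum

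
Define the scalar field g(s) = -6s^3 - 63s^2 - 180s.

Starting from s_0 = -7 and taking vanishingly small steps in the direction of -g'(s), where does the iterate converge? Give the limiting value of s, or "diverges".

-5

g'(s) = -18(s + 2)(s + 5), so g'(-7) = -180.
Gradient descent moves in the -g' direction, i.e. s is increasing.
The nearest critical point in that direction is s = -5, where g'' = 54 > 0 (a local minimum). The iterate converges there.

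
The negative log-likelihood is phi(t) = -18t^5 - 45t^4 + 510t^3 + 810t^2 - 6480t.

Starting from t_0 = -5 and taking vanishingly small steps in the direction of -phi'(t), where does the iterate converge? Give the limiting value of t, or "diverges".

phi'(t) = -90(t - 3)(t - 2)(t + 3)(t + 4), so phi'(-5) = -10080.
Gradient descent moves in the -phi' direction, i.e. t is increasing.
The nearest critical point in that direction is t = -4, where phi'' = 3780 > 0 (a local minimum). The iterate converges there.

-4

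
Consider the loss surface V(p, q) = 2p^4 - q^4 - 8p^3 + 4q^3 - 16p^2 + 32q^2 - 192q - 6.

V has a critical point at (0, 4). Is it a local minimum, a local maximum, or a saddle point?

The mixed partial ∂²V/∂p∂q is 0, so the Hessian at any point is diag(V_pp, V_qq) = diag(8(3p^2 - 6p - 4), 4(-3q^2 + 6q + 16)).
At (0, 4): H = diag(-32, -32).
Both eigenvalues are negative, so H is negative definite: a local maximum.

local maximum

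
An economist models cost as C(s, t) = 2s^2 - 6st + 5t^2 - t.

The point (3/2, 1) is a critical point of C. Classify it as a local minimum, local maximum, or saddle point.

The Hessian of C is constant: H = [[4, -6], [-6, 10]].
det(H) = 4·10 − (-6)² = 4.
det(H) > 0 and tr(H) = 14 > 0, so H is positive definite and the point is a local minimum.

local minimum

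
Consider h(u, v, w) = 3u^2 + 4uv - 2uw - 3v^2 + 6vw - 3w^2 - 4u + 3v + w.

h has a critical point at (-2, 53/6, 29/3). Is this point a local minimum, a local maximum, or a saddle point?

saddle point

The Hessian is constant: H = [[6, 4, -2], [4, -6, 6], [-2, 6, -6]].
Leading principal minors: Δ₁ = 6, Δ₂ = -52, Δ₃ = 24.
The minors fit neither the all-positive nor the alternating-sign pattern, so H is indefinite: a saddle point.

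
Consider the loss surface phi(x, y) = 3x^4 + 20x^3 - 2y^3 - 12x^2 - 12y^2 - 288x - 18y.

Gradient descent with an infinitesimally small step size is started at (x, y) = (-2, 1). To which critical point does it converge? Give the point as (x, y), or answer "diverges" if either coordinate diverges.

phi is separable, so gradient descent decouples: x follows -∂phi/∂x, y follows -∂phi/∂y.
∂phi/∂x = 12(x - 2)(x + 3)(x + 4); at x=-2 this is -96, so x increases.
∂phi/∂y = -6(y + 1)(y + 3); at y=1 this is -48, so y increases.
The y-coordinate has no critical point in that direction and runs off to infinity.

diverges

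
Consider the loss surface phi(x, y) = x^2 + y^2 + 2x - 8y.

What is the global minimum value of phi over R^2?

phi(x,y) separates as P(x) + Q(y), so its minimum is min P + min Q.
P'(x) = 2x + 2 vanishes at x ∈ {-1}; Q'(y) = 2y - 8 vanishes at y ∈ {4}.
Local minima of P (where P''>0): P(-1)=-1. Local minima of Q: Q(4)=-16.
So the global minimum of phi is P(-1) + Q(4) = -1 − 16 = -17, attained at (-1, 4).

-17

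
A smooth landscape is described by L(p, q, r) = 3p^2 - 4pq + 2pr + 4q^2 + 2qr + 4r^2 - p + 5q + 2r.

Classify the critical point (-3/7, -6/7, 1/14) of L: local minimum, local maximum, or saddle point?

local minimum

The Hessian is constant: H = [[6, -4, 2], [-4, 8, 2], [2, 2, 8]].
Leading principal minors: Δ₁ = 6, Δ₂ = 32, Δ₃ = 168.
All leading minors are positive, so H is positive definite: a local minimum.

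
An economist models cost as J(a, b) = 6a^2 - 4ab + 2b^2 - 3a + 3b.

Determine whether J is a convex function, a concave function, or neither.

convex

J is quadratic, so its Hessian is the constant matrix H = [[12, -4], [-4, 4]].
det(H) = 32, tr(H) = 16.
det(H) > 0 and tr(H) > 0, so H is positive definite everywhere: convex.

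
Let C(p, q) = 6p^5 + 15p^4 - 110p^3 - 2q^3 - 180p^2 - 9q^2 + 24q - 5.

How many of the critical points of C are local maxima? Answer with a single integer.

C separates as a function of p plus a function of q, so ∇C=0 decouples.
∂C/∂p = 30p(p - 3)(p + 1)(p + 4) = 0 at p ∈ {-4, -1, 0, 3}; ∂C/∂q = -6(q - 1)(q + 4) = 0 at q ∈ {-4, 1}.
The Hessian is diagonal: diag(C_pp, C_qq). Second derivatives: C_pp(-4)=-2520, C_pp(-1)=360, C_pp(0)=-360, C_pp(3)=2520; C_qq(-4)=30, C_qq(1)=-30.
Local maxima occur where both diagonal entries negative: (-4, 1), (0, 1). Count: 2.

2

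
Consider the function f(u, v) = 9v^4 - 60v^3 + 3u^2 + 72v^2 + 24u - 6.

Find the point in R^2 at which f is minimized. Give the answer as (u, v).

(-4, 4)

f(u,v) separates as P(u) + Q(v) − 6, so its minimum is min P + min Q − 6.
P'(u) = 6u + 24 vanishes at u ∈ {-4}; Q'(v) = 36v(v - 4)(v - 1) vanishes at v ∈ {0, 1, 4}.
Local minima of P (where P''>0): P(-4)=-48. Local minima of Q: Q(0)=0, Q(4)=-384.
So the global minimum of f is P(-4) + Q(4) − 6 = -48 − 384 − 6 = -438, attained at (-4, 4).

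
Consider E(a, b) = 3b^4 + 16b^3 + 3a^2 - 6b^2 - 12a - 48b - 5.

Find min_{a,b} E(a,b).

E(a,b) separates as P(a) + Q(b) − 5, so its minimum is min P + min Q − 5.
P'(a) = 6a - 12 vanishes at a ∈ {2}; Q'(b) = 12(b - 1)(b + 1)(b + 4) vanishes at b ∈ {-4, -1, 1}.
Local minima of P (where P''>0): P(2)=-12. Local minima of Q: Q(-4)=-160, Q(1)=-35.
So the global minimum of E is P(2) + Q(-4) − 5 = -12 − 160 − 5 = -177, attained at (2, -4).

-177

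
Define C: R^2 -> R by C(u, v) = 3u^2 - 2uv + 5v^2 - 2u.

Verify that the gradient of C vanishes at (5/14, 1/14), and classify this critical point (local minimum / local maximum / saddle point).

∇C = (6u - 2v - 2, -2u + 10v); substituting (5/14, 1/14) gives ∇C = (0, 0), so (5/14, 1/14) is indeed a critical point.
The Hessian of C is constant: H = [[6, -2], [-2, 10]].
det(H) = 6·10 − (-2)² = 56.
det(H) > 0 and tr(H) = 16 > 0, so H is positive definite and the point is a local minimum.

local minimum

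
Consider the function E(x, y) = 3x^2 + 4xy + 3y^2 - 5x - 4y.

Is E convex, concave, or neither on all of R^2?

convex

E is quadratic, so its Hessian is the constant matrix H = [[6, 4], [4, 6]].
det(H) = 20, tr(H) = 12.
det(H) > 0 and tr(H) > 0, so H is positive definite everywhere: convex.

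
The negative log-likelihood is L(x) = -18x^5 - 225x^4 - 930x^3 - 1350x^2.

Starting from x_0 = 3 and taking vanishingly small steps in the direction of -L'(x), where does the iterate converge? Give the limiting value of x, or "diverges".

diverges

L'(x) = -90x(x + 2)(x + 3)(x + 5), so L'(3) = -64800.
Gradient descent moves in the -L' direction, i.e. x is increasing.
There is no critical point above x=3, and L' keeps the same sign, so the iterate runs off to +∞.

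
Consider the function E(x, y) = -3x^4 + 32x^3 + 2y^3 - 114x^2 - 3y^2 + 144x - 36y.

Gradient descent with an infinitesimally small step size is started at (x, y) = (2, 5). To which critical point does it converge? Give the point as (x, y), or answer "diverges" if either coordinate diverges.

E is separable, so gradient descent decouples: x follows -∂E/∂x, y follows -∂E/∂y.
∂E/∂x = -12(x - 4)(x - 3)(x - 1); at x=2 this is -24, so x increases.
∂E/∂y = 6(y - 3)(y + 2); at y=5 this is 84, so y decreases.
x converges to its nearest critical value 3 (a local min of the x-part); y converges to 3. The iterate converges to (3, 3).

(3, 3)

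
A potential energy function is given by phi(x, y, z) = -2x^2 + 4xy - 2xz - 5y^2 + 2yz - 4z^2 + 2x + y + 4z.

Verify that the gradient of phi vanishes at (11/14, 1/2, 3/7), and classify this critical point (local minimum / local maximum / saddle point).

local maximum

∇phi = (-4x + 4y - 2z + 2, 4x - 10y + 2z + 1, -2x + 2y - 8z + 4); substituting (11/14, 1/2, 3/7) gives ∇phi = (0, 0, 0), so (11/14, 1/2, 3/7) is indeed a critical point.
The Hessian is constant: H = [[-4, 4, -2], [4, -10, 2], [-2, 2, -8]].
Leading principal minors: Δ₁ = -4, Δ₂ = 24, Δ₃ = -168.
The minors alternate sign starting negative (−, +, −), so H is negative definite: a local maximum.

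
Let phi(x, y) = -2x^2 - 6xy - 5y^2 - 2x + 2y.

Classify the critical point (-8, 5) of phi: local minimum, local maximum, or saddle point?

local maximum

The Hessian of phi is constant: H = [[-4, -6], [-6, -10]].
det(H) = (-4)·(-10) − (-6)² = 4.
det(H) > 0 and tr(H) = -14 < 0, so H is negative definite and the point is a local maximum.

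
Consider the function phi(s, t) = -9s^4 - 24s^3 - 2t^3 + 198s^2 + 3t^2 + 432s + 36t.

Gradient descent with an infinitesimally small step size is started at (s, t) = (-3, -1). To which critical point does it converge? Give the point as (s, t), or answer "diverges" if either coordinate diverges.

(-1, -2)

phi is separable, so gradient descent decouples: s follows -∂phi/∂s, t follows -∂phi/∂t.
∂phi/∂s = -36(s - 3)(s + 1)(s + 4); at s=-3 this is -432, so s increases.
∂phi/∂t = -6(t - 3)(t + 2); at t=-1 this is 24, so t decreases.
s converges to its nearest critical value -1 (a local min of the s-part); t converges to -2. The iterate converges to (-1, -2).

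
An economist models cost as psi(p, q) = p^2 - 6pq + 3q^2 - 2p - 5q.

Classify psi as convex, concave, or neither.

neither

psi is quadratic, so its Hessian is the constant matrix H = [[2, -6], [-6, 6]].
det(H) = -24, tr(H) = 8.
det(H) < 0, so H is indefinite: neither convex nor concave.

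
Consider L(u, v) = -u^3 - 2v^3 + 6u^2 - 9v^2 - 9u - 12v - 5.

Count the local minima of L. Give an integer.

1

L separates as a function of u plus a function of v, so ∇L=0 decouples.
∂L/∂u = -3(u - 3)(u - 1) = 0 at u ∈ {1, 3}; ∂L/∂v = -6(v + 1)(v + 2) = 0 at v ∈ {-2, -1}.
The Hessian is diagonal: diag(L_uu, L_vv). Second derivatives: L_uu(1)=6, L_uu(3)=-6; L_vv(-2)=6, L_vv(-1)=-6.
Local minima occur where both diagonal entries positive: (1, -2). Count: 1.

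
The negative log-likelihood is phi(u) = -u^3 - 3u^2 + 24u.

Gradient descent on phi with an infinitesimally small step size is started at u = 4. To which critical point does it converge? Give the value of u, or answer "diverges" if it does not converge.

phi'(u) = -3(u - 2)(u + 4), so phi'(4) = -48.
Gradient descent moves in the -phi' direction, i.e. u is increasing.
There is no critical point above u=4, and phi' keeps the same sign, so the iterate runs off to +∞.

diverges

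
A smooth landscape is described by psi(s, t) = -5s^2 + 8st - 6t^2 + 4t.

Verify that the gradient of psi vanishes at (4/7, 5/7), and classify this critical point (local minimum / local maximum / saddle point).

∇psi = (-10s + 8t, 8s - 12t + 4); substituting (4/7, 5/7) gives ∇psi = (0, 0), so (4/7, 5/7) is indeed a critical point.
The Hessian of psi is constant: H = [[-10, 8], [8, -12]].
det(H) = (-10)·(-12) − 8² = 56.
det(H) > 0 and tr(H) = -22 < 0, so H is negative definite and the point is a local maximum.

local maximum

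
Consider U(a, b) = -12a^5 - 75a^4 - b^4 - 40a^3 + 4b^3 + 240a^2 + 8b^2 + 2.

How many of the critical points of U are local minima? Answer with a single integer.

U separates as a function of a plus a function of b, so ∇U=0 decouples.
∂U/∂a = -60a(a - 1)(a + 2)(a + 4) = 0 at a ∈ {-4, -2, 0, 1}; ∂U/∂b = -4b(b - 4)(b + 1) = 0 at b ∈ {-1, 0, 4}.
The Hessian is diagonal: diag(U_aa, U_bb). Second derivatives: U_aa(-4)=2400, U_aa(-2)=-720, U_aa(0)=480, U_aa(1)=-900; U_bb(-1)=-20, U_bb(0)=16, U_bb(4)=-80.
Local minima occur where both diagonal entries positive: (-4, 0), (0, 0). Count: 2.

2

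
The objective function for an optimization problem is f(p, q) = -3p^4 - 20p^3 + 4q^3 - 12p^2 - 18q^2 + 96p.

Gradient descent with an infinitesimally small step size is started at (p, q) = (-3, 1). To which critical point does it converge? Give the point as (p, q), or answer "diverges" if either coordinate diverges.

f is separable, so gradient descent decouples: p follows -∂f/∂p, q follows -∂f/∂q.
∂f/∂p = -12(p - 1)(p + 2)(p + 4); at p=-3 this is -48, so p increases.
∂f/∂q = 12q(q - 3); at q=1 this is -24, so q increases.
p converges to its nearest critical value -2 (a local min of the p-part); q converges to 3. The iterate converges to (-2, 3).

(-2, 3)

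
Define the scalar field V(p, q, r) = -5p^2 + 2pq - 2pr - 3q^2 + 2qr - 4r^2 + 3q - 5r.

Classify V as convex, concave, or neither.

V is quadratic, so its Hessian is the constant matrix H = [[-10, 2, -2], [2, -6, 2], [-2, 2, -8]].
Leading principal minors: -10, 56, -400.
Signs alternate −, +, − ⇒ H ≺ 0 ⇒ concave.

concave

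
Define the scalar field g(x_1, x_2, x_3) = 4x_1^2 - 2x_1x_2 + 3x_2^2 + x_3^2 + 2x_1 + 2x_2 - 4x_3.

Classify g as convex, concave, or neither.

convex

g is quadratic, so its Hessian is the constant matrix H = [[8, -2, 0], [-2, 6, 0], [0, 0, 2]].
Leading principal minors: 8, 44, 88.
All positive ⇒ H ≻ 0 ⇒ convex.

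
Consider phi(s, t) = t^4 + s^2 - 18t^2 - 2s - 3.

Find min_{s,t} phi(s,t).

phi(s,t) separates as P(s) + Q(t) − 3, so its minimum is min P + min Q − 3.
P'(s) = 2s - 2 vanishes at s ∈ {1}; Q'(t) = 4t(t - 3)(t + 3) vanishes at t ∈ {-3, 0, 3}.
Local minima of P (where P''>0): P(1)=-1. Local minima of Q: Q(-3)=-81, Q(3)=-81.
So the global minimum of phi is P(1) + Q(-3) − 3 = -1 − 81 − 3 = -85, attained at (1, -3).

-85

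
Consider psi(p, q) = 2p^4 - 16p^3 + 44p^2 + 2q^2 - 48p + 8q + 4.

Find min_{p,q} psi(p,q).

-22

psi(p,q) separates as A(p) + B(q) + 4, so its minimum is min A + min B + 4.
A'(p) = 8(p - 3)(p - 2)(p - 1) vanishes at p ∈ {1, 2, 3}; B'(q) = 4q + 8 vanishes at q ∈ {-2}.
Local minima of A (where A''>0): A(1)=-18, A(3)=-18. Local minima of B: B(-2)=-8.
So the global minimum of psi is A(1) + B(-2) + 4 = -18 − 8 + 4 = -22, attained at (1, -2).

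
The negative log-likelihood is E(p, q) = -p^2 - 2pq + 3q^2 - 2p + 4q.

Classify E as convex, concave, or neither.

neither

E is quadratic, so its Hessian is the constant matrix H = [[-2, -2], [-2, 6]].
det(H) = -16, tr(H) = 4.
det(H) < 0, so H is indefinite: neither convex nor concave.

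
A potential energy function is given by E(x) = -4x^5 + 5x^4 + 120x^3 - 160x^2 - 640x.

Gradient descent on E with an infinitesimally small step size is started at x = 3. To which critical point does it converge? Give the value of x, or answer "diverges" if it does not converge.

E'(x) = -20(x - 4)(x - 2)(x + 1)(x + 4), so E'(3) = 560.
Gradient descent moves in the -E' direction, i.e. x is decreasing.
The nearest critical point in that direction is x = 2, where E'' = 720 > 0 (a local minimum). The iterate converges there.

2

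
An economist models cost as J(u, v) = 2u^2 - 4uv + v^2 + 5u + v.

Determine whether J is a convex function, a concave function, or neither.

neither

J is quadratic, so its Hessian is the constant matrix H = [[4, -4], [-4, 2]].
det(H) = -8, tr(H) = 6.
det(H) < 0, so H is indefinite: neither convex nor concave.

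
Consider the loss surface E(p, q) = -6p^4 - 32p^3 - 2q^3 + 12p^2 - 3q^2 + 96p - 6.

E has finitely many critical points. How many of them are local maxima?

2

E separates as a function of p plus a function of q, so ∇E=0 decouples.
∂E/∂p = -24(p - 1)(p + 1)(p + 4) = 0 at p ∈ {-4, -1, 1}; ∂E/∂q = -6q(q + 1) = 0 at q ∈ {-1, 0}.
The Hessian is diagonal: diag(E_pp, E_qq). Second derivatives: E_pp(-4)=-360, E_pp(-1)=144, E_pp(1)=-240; E_qq(-1)=6, E_qq(0)=-6.
Local maxima occur where both diagonal entries negative: (-4, 0), (1, 0). Count: 2.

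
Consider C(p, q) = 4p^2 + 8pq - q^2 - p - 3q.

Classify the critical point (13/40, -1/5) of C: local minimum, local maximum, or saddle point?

saddle point

The Hessian of C is constant: H = [[8, 8], [8, -2]].
det(H) = 8·(-2) − 8² = -80.
Since det(H) < 0, H is indefinite and the critical point is a saddle point.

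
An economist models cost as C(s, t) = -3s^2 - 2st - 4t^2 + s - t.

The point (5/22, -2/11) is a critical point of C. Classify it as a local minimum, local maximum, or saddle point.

local maximum

The Hessian of C is constant: H = [[-6, -2], [-2, -8]].
det(H) = (-6)·(-8) − (-2)² = 44.
det(H) > 0 and tr(H) = -14 < 0, so H is negative definite and the point is a local maximum.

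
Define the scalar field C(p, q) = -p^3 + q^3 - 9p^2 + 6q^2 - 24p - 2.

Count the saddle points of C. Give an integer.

C separates as a function of p plus a function of q, so ∇C=0 decouples.
∂C/∂p = -3(p + 2)(p + 4) = 0 at p ∈ {-4, -2}; ∂C/∂q = 3q(q + 4) = 0 at q ∈ {-4, 0}.
The Hessian is diagonal: diag(C_pp, C_qq). Second derivatives: C_pp(-4)=6, C_pp(-2)=-6; C_qq(-4)=-12, C_qq(0)=12.
Saddle points occur where the two diagonal entries have opposite signs: (-4, -4), (-2, 0). Count: 2.

2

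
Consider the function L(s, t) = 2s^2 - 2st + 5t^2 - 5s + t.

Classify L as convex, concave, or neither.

L is quadratic, so its Hessian is the constant matrix H = [[4, -2], [-2, 10]].
det(H) = 36, tr(H) = 14.
det(H) > 0 and tr(H) > 0, so H is positive definite everywhere: convex.

convex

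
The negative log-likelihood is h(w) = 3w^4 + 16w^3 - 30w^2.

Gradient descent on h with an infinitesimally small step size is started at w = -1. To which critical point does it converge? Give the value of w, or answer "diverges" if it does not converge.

-5

h'(w) = 12w(w - 1)(w + 5), so h'(-1) = 96.
Gradient descent moves in the -h' direction, i.e. w is decreasing.
The nearest critical point in that direction is w = -5, where h'' = 360 > 0 (a local minimum). The iterate converges there.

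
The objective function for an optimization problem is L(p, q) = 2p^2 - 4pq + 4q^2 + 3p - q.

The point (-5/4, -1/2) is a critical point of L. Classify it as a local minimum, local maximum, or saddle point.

The Hessian of L is constant: H = [[4, -4], [-4, 8]].
det(H) = 4·8 − (-4)² = 16.
det(H) > 0 and tr(H) = 12 > 0, so H is positive definite and the point is a local minimum.

local minimum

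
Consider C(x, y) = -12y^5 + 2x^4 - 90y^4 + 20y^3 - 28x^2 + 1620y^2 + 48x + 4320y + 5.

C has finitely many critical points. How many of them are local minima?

4

C separates as a function of x plus a function of y, so ∇C=0 decouples.
∂C/∂x = 8(x - 2)(x - 1)(x + 3) = 0 at x ∈ {-3, 1, 2}; ∂C/∂y = -60(y - 3)(y + 2)(y + 3)(y + 4) = 0 at y ∈ {-4, -3, -2, 3}.
The Hessian is diagonal: diag(C_xx, C_yy). Second derivatives: C_xx(-3)=160, C_xx(1)=-32, C_xx(2)=40; C_yy(-4)=840, C_yy(-3)=-360, C_yy(-2)=600, C_yy(3)=-12600.
Local minima occur where both diagonal entries positive: (-3, -4), (-3, -2), (2, -4), (2, -2). Count: 4.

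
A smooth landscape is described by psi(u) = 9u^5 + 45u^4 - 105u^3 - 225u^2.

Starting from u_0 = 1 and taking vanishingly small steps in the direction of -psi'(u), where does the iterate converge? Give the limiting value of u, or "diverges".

2

psi'(u) = 45u(u - 2)(u + 1)(u + 5), so psi'(1) = -540.
Gradient descent moves in the -psi' direction, i.e. u is increasing.
The nearest critical point in that direction is u = 2, where psi'' = 1890 > 0 (a local minimum). The iterate converges there.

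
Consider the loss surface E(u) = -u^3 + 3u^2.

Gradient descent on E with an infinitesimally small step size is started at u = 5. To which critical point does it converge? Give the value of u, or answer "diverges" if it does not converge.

diverges

E'(u) = -3u(u - 2), so E'(5) = -45.
Gradient descent moves in the -E' direction, i.e. u is increasing.
There is no critical point above u=5, and E' keeps the same sign, so the iterate runs off to +∞.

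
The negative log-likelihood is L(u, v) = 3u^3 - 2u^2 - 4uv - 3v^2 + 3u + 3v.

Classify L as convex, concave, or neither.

The term 3u^3 is cubic, so the Hessian is not constant.
∂²L/∂u² = 18u - 4, which takes both signs as u varies (negative for sufficiently negative u). A diagonal entry of the Hessian changing sign means the Hessian is neither positive- nor negative-semidefinite on all of R^2.

neither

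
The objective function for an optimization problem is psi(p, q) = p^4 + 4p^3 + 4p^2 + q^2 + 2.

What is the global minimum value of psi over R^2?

psi(p,q) separates as A(p) + B(q) + 2, so its minimum is min A + min B + 2.
A'(p) = 4p(p + 1)(p + 2) vanishes at p ∈ {-2, -1, 0}; B'(q) = 2q vanishes at q ∈ {0}.
Local minima of A (where A''>0): A(-2)=0, A(0)=0. Local minima of B: B(0)=0.
So the global minimum of psi is A(-2) + B(0) + 2 = 0 + 0 + 2 = 2, attained at (-2, 0).

2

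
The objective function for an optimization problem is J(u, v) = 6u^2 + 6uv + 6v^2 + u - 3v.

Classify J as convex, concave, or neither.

convex

J is quadratic, so its Hessian is the constant matrix H = [[12, 6], [6, 12]].
det(H) = 108, tr(H) = 24.
det(H) > 0 and tr(H) > 0, so H is positive definite everywhere: convex.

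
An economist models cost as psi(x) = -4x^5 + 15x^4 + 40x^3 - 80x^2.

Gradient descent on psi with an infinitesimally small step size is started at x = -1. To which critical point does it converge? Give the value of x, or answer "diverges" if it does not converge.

-2

psi'(x) = -20x(x - 4)(x - 1)(x + 2), so psi'(-1) = 200.
Gradient descent moves in the -psi' direction, i.e. x is decreasing.
The nearest critical point in that direction is x = -2, where psi'' = 720 > 0 (a local minimum). The iterate converges there.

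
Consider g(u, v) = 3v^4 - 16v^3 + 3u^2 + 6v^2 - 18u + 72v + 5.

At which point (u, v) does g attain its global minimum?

(3, -1)

g(u,v) separates as P(u) + Q(v) + 5, so its minimum is min P + min Q + 5.
P'(u) = 6u - 18 vanishes at u ∈ {3}; Q'(v) = 12(v - 3)(v - 2)(v + 1) vanishes at v ∈ {-1, 2, 3}.
Local minima of P (where P''>0): P(3)=-27. Local minima of Q: Q(-1)=-47, Q(3)=81.
So the global minimum of g is P(3) + Q(-1) + 5 = -27 − 47 + 5 = -69, attained at (3, -1).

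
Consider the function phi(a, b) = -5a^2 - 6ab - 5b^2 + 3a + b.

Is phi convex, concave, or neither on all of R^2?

concave

phi is quadratic, so its Hessian is the constant matrix H = [[-10, -6], [-6, -10]].
det(H) = 64, tr(H) = -20.
det(H) > 0 and tr(H) < 0, so H is negative definite everywhere: concave.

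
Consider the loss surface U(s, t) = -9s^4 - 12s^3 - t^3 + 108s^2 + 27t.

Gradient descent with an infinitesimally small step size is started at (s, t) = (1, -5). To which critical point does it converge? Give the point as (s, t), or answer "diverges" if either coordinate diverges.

(0, -3)

U is separable, so gradient descent decouples: s follows -∂U/∂s, t follows -∂U/∂t.
∂U/∂s = -36s(s - 2)(s + 3); at s=1 this is 144, so s decreases.
∂U/∂t = -3(t - 3)(t + 3); at t=-5 this is -48, so t increases.
s converges to its nearest critical value 0 (a local min of the s-part); t converges to -3. The iterate converges to (0, -3).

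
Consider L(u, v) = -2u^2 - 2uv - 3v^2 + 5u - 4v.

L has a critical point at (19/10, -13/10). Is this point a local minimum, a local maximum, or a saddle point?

local maximum

The Hessian of L is constant: H = [[-4, -2], [-2, -6]].
det(H) = (-4)·(-6) − (-2)² = 20.
det(H) > 0 and tr(H) = -10 < 0, so H is negative definite and the point is a local maximum.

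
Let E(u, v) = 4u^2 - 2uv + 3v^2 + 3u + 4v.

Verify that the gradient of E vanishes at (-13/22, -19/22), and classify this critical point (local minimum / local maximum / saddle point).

∇E = (8u - 2v + 3, -2u + 6v + 4); substituting (-13/22, -19/22) gives ∇E = (0, 0), so (-13/22, -19/22) is indeed a critical point.
The Hessian of E is constant: H = [[8, -2], [-2, 6]].
det(H) = 8·6 − (-2)² = 44.
det(H) > 0 and tr(H) = 14 > 0, so H is positive definite and the point is a local minimum.

local minimum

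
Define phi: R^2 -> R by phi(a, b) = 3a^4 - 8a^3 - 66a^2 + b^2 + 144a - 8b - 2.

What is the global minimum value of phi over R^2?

phi(a,b) separates as P(a) + Q(b) − 2, so its minimum is min P + min Q − 2.
P'(a) = 12(a - 4)(a - 1)(a + 3) vanishes at a ∈ {-3, 1, 4}; Q'(b) = 2b - 8 vanishes at b ∈ {4}.
Local minima of P (where P''>0): P(-3)=-567, P(4)=-224. Local minima of Q: Q(4)=-16.
So the global minimum of phi is P(-3) + Q(4) − 2 = -567 − 16 − 2 = -585, attained at (-3, 4).

-585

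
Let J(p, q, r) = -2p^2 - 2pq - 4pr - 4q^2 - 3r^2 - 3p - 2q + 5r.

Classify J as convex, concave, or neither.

J is quadratic, so its Hessian is the constant matrix H = [[-4, -2, -4], [-2, -8, 0], [-4, 0, -6]].
Leading principal minors: -4, 28, -40.
Signs alternate −, +, − ⇒ H ≺ 0 ⇒ concave.

concave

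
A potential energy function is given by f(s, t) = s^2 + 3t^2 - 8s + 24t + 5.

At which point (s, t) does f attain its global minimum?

(4, -4)

f(s,t) separates as P(s) + Q(t) + 5, so its minimum is min P + min Q + 5.
P'(s) = 2s - 8 vanishes at s ∈ {4}; Q'(t) = 6(t + 4) vanishes at t ∈ {-4}.
Local minima of P (where P''>0): P(4)=-16. Local minima of Q: Q(-4)=-48.
So the global minimum of f is P(4) + Q(-4) + 5 = -16 − 48 + 5 = -59, attained at (4, -4).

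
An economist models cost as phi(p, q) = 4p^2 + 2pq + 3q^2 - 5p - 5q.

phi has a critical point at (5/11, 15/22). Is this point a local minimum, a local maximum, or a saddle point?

local minimum

The Hessian of phi is constant: H = [[8, 2], [2, 6]].
det(H) = 8·6 − 2² = 44.
det(H) > 0 and tr(H) = 14 > 0, so H is positive definite and the point is a local minimum.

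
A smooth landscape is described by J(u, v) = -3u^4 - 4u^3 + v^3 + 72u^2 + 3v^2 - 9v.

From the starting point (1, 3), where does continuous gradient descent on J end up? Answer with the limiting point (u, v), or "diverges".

(0, 1)

J is separable, so gradient descent decouples: u follows -∂J/∂u, v follows -∂J/∂v.
∂J/∂u = -12u(u - 3)(u + 4); at u=1 this is 120, so u decreases.
∂J/∂v = 3(v - 1)(v + 3); at v=3 this is 36, so v decreases.
u converges to its nearest critical value 0 (a local min of the u-part); v converges to 1. The iterate converges to (0, 1).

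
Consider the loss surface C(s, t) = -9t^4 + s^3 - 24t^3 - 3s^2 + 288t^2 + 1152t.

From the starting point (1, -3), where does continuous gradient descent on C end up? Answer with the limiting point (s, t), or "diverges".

C is separable, so gradient descent decouples: s follows -∂C/∂s, t follows -∂C/∂t.
∂C/∂s = 3s(s - 2); at s=1 this is -3, so s increases.
∂C/∂t = -36(t - 4)(t + 2)(t + 4); at t=-3 this is -252, so t increases.
s converges to its nearest critical value 2 (a local min of the s-part); t converges to -2. The iterate converges to (2, -2).

(2, -2)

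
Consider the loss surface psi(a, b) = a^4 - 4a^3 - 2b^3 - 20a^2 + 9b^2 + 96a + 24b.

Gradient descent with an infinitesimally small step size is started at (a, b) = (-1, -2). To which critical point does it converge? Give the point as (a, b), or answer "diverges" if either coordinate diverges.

(-3, -1)

psi is separable, so gradient descent decouples: a follows -∂psi/∂a, b follows -∂psi/∂b.
∂psi/∂a = 4(a - 4)(a - 2)(a + 3); at a=-1 this is 120, so a decreases.
∂psi/∂b = -6(b - 4)(b + 1); at b=-2 this is -36, so b increases.
a converges to its nearest critical value -3 (a local min of the a-part); b converges to -1. The iterate converges to (-3, -1).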